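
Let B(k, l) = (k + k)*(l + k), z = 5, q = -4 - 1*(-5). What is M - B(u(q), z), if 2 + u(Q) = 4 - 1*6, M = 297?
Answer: 305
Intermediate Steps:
q = 1 (q = -4 + 5 = 1)
u(Q) = -4 (u(Q) = -2 + (4 - 1*6) = -2 + (4 - 6) = -2 - 2 = -4)
B(k, l) = 2*k*(k + l) (B(k, l) = (2*k)*(k + l) = 2*k*(k + l))
M - B(u(q), z) = 297 - 2*(-4)*(-4 + 5) = 297 - 2*(-4) = 297 - 1*(-8) = 297 + 8 = 305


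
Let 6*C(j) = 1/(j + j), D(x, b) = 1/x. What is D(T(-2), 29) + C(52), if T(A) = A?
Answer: -311/624 ≈ -0.49840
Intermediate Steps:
C(j) = 1/(12*j) (C(j) = 1/(6*(j + j)) = 1/(6*((2*j))) = (1/(2*j))/6 = 1/(12*j))
D(T(-2), 29) + C(52) = 1/(-2) + (1/12)/52 = -1/2 + (1/12)*(1/52) = -1/2 + 1/624 = -311/624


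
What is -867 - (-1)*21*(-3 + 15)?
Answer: -615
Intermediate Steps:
-867 - (-1)*21*(-3 + 15) = -867 - (-1)*21*12 = -867 - (-1)*252 = -867 - 1*(-252) = -867 + 252 = -615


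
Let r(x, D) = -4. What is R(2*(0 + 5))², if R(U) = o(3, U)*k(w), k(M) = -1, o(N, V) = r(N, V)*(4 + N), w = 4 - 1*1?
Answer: 784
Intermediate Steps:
w = 3 (w = 4 - 1 = 3)
o(N, V) = -16 - 4*N (o(N, V) = -4*(4 + N) = -16 - 4*N)
R(U) = 28 (R(U) = (-16 - 4*3)*(-1) = (-16 - 12)*(-1) = -28*(-1) = 28)
R(2*(0 + 5))² = 28² = 784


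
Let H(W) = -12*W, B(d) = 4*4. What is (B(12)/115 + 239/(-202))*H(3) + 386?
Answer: 4919944/11615 ≈ 423.59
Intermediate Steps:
B(d) = 16
(B(12)/115 + 239/(-202))*H(3) + 386 = (16/115 + 239/(-202))*(-12*3) + 386 = (16*(1/115) + 239*(-1/202))*(-36) + 386 = (16/115 - 239/202)*(-36) + 386 = -24253/23230*(-36) + 386 = 436554/11615 + 386 = 4919944/11615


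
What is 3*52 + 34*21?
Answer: 870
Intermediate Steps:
3*52 + 34*21 = 156 + 714 = 870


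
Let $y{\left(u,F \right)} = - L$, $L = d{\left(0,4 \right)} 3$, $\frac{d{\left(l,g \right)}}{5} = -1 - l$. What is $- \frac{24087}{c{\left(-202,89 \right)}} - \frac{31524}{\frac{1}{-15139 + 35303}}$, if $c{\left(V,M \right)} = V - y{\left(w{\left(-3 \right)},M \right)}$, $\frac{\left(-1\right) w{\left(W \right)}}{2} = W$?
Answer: $-635649825$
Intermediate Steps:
$w{\left(W \right)} = - 2 W$
$d{\left(l,g \right)} = -5 - 5 l$ ($d{\left(l,g \right)} = 5 \left(-1 - l\right) = -5 - 5 l$)
$L = -15$ ($L = \left(-5 - 0\right) 3 = \left(-5 + 0\right) 3 = \left(-5\right) 3 = -15$)
$y{\left(u,F \right)} = 15$ ($y{\left(u,F \right)} = \left(-1\right) \left(-15\right) = 15$)
$c{\left(V,M \right)} = -15 + V$ ($c{\left(V,M \right)} = V - 15 = -15 + V$)
$- \frac{24087}{c{\left(-202,89 \right)}} - \frac{31524}{\frac{1}{-15139 + 35303}} = - \frac{24087}{-15 - 202} - \frac{31524}{\frac{1}{-15139 + 35303}} = - \frac{24087}{-217} - \frac{31524}{\frac{1}{20164}} = \left(-24087\right) \left(- \frac{1}{217}\right) - 31524 \frac{1}{\frac{1}{20164}} = 111 - 635649936 = -635649825$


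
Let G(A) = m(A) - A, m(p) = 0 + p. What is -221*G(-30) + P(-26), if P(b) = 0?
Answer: 0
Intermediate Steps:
m(p) = p
G(A) = 0 (G(A) = A - A = 0)
-221*G(-30) + P(-26) = -221*0 + 0 = 0 + 0 = 0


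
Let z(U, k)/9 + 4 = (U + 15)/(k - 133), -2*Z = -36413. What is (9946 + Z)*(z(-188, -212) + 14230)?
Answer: 18387287369/46 ≈ 3.9972e+8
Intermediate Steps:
Z = 36413/2 (Z = -½*(-36413) = 36413/2 ≈ 18207.)
z(U, k) = -36 + 9*(15 + U)/(-133 + k) (z(U, k) = -36 + 9*((U + 15)/(k - 133)) = -36 + 9*((15 + U)/(-133 + k)) = -36 + 9*(15 + U)/(-133 + k))
(9946 + Z)*(z(-188, -212) + 14230) = (9946 + 36413/2)*(9*(547 - 188 - 4*(-212))/(-133 - 212) + 14230) = 56305*(9*(547 - 188 + 848)/(-345) + 14230)/2 = 56305*(9*(-1/345)*1207 + 14230)/2 = 56305*(-3621/115 + 14230)/2 = (56305/2)*(1632829/115) = 18387287369/46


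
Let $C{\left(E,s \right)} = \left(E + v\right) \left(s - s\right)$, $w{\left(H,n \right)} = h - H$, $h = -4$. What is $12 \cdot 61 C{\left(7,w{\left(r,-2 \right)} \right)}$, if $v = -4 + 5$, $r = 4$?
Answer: $0$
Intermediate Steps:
$w{\left(H,n \right)} = -4 - H$
$v = 1$
$C{\left(E,s \right)} = 0$ ($C{\left(E,s \right)} = \left(E + 1\right) \left(s - s\right) = \left(1 + E\right) 0 = 0$)
$12 \cdot 61 C{\left(7,w{\left(r,-2 \right)} \right)} = 12 \cdot 61 \cdot 0 = 732 \cdot 0 = 0$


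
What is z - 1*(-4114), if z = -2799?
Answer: 1315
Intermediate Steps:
z - 1*(-4114) = -2799 - 1*(-4114) = -2799 + 4114 = 1315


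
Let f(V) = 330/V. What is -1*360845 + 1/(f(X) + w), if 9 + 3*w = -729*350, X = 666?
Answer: -3406675579771/9440828 ≈ -3.6085e+5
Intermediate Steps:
w = -85053 (w = -3 + (-729*350)/3 = -3 + (⅓)*(-255150) = -3 - 85050 = -85053)
-1*360845 + 1/(f(X) + w) = -1*360845 + 1/(330/666 - 85053) = -360845 + 1/(330*(1/666) - 85053) = -360845 + 1/(55/111 - 85053) = -360845 + 1/(-9440828/111) = -360845 - 111/9440828 = -3406675579771/9440828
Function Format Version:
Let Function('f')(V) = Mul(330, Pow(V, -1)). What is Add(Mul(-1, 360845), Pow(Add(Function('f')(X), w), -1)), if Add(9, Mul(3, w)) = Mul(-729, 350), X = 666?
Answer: Rational(-3406675579771, 9440828) ≈ -3.6085e+5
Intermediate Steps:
w = -85053 (w = Add(-3, Mul(Rational(1, 3), Mul(-729, 350))) = Add(-3, Mul(Rational(1, 3), -255150)) = Add(-3, -85050) = -85053)
Add(Mul(-1, 360845), Pow(Add(Function('f')(X), w), -1)) = Add(Mul(-1, 360845), Pow(Add(Mul(330, Pow(666, -1)), -85053), -1)) = Add(-360845, Pow(Add(Mul(330, Rational(1, 666)), -85053), -1)) = Add(-360845, Pow(Add(Rational(55, 111), -85053), -1)) = Add(-360845, Pow(Rational(-9440828, 111), -1)) = Add(-360845, Rational(-111, 9440828)) = Rational(-3406675579771, 9440828)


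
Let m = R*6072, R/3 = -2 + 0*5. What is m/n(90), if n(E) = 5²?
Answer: -36432/25 ≈ -1457.3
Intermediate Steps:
n(E) = 25
R = -6 (R = 3*(-2 + 0*5) = 3*(-2 + 0) = 3*(-2) = -6)
m = -36432 (m = -6*6072 = -36432)
m/n(90) = -36432/25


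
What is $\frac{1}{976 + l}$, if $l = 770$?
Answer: $\frac{1}{1746} \approx 0.00057274$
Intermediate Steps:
$\frac{1}{976 + l} = \frac{1}{976 + 770} = \frac{1}{1746}$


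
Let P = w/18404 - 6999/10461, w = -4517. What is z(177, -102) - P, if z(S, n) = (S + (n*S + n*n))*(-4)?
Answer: 1918370254527/64174748 ≈ 29893.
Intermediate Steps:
z(S, n) = -4*S - 4*n² - 4*S*n (z(S, n) = (S + (S*n + n²))*(-4) = (S + (n² + S*n))*(-4) = (S + n² + S*n)*(-4) = -4*S - 4*n² - 4*S*n)
P = -58687311/64174748 (P = -4517/18404 - 6999/10461 = -4517*1/18404 - 6999*1/10461 = -4517/18404 - 2333/3487 = -58687311/64174748 ≈ -0.91449)
z(177, -102) - P = (-4*177 - 4*(-102)² - 4*177*(-102)) - 1*(-58687311/64174748) = (-708 - 4*10404 + 72216) + 58687311/64174748 = (-708 - 41616 + 72216) + 58687311/64174748 = 29892 + 58687311/64174748 = 1918370254527/64174748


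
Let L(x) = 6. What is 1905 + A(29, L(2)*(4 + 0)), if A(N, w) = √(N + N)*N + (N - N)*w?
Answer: 1905 + 29*√58 ≈ 2125.9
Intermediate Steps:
A(N, w) = √2*N^(3/2) (A(N, w) = √(2*N)*N + 0*w = (√2*√N)*N + 0 = √2*N^(3/2) + 0 = √2*N^(3/2))
1905 + A(29, L(2)*(4 + 0)) = 1905 + √2*29^(3/2) = 1905 + √2*(29*√29) = 1905 + 29*√58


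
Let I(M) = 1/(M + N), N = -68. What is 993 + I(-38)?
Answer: 105257/106 ≈ 992.99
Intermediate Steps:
I(M) = 1/(-68 + M) (I(M) = 1/(M - 68) = 1/(-68 + M))
993 + I(-38) = 993 + 1/(-68 - 38) = 993 + 1/(-106) = 993 - 1/106 = 105257/106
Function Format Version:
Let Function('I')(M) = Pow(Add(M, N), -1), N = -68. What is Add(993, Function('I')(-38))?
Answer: Rational(105257, 106) ≈ 992.99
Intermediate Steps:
Function('I')(M) = Pow(Add(-68, M), -1) (Function('I')(M) = Pow(Add(M, -68), -1) = Pow(Add(-68, M), -1))
Add(993, Function('I')(-38)) = Add(993, Pow(Add(-68, -38), -1)) = Add(993, Pow(-106, -1)) = Add(993, Rational(-1, 106)) = Rational(105257, 106)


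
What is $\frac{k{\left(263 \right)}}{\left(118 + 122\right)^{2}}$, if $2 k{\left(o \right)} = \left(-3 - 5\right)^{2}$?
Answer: $\frac{1}{1800} \approx 0.00055556$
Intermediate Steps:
$k{\left(o \right)} = 32$ ($k{\left(o \right)} = \frac{\left(-3 - 5\right)^{2}}{2} = \frac{\left(-8\right)^{2}}{2} = \frac{1}{2} \cdot 64 = 32$)
$\frac{k{\left(263 \right)}}{\left(118 + 122\right)^{2}} = \frac{32}{\left(118 + 122\right)^{2}} = \frac{32}{240^{2}} = \frac{32}{57600} = 32 \cdot \frac{1}{57600} = \frac{1}{1800}$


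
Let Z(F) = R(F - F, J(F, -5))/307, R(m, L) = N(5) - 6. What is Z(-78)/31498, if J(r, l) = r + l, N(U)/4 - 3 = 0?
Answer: 3/4834943 ≈ 6.2048e-7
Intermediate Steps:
N(U) = 12 (N(U) = 12 + 4*0 = 12 + 0 = 12)
J(r, l) = l + r
R(m, L) = 6 (R(m, L) = 12 - 6 = 6)
Z(F) = 6/307
Z(-78)/31498 = (6/307)/31498 = (6/307)*(1/31498) = 3/4834943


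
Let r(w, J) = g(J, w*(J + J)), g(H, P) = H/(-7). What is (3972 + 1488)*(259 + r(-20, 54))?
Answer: 1372020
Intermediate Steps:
g(H, P) = -H/7 (g(H, P) = H*(-1/7) = -H/7)
r(w, J) = -J/7
(3972 + 1488)*(259 + r(-20, 54)) = (3972 + 1488)*(259 - 1/7*54) = 5460*(259 - 54/7) = 5460*(1759/7) = 1372020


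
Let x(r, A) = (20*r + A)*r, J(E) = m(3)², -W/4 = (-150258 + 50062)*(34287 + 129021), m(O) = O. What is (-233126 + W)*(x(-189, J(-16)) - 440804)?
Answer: 17797108759082590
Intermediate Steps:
W = 65451233472 (W = -4*(-150258 + 50062)*(34287 + 129021) = -(-400784)*163308 = -4*(-16362808368) = 65451233472)
J(E) = 9 (J(E) = 3² = 9)
x(r, A) = r*(A + 20*r) (x(r, A) = (A + 20*r)*r = r*(A + 20*r))
(-233126 + W)*(x(-189, J(-16)) - 440804) = (-233126 + 65451233472)*(-189*(9 + 20*(-189)) - 440804) = 65451000346*(-189*(9 - 3780) - 440804) = 65451000346*(-189*(-3771) - 440804) = 65451000346*(712719 - 440804) = 65451000346*271915 = 17797108759082590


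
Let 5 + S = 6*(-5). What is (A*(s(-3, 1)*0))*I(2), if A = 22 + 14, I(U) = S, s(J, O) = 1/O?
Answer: 0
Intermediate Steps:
S = -35 (S = -5 + 6*(-5) = -5 - 30 = -35)
I(U) = -35
A = 36
(A*(s(-3, 1)*0))*I(2) = (36*(0/1))*(-35) = (36*(1*0))*(-35) = (36*0)*(-35) = 0*(-35) = 0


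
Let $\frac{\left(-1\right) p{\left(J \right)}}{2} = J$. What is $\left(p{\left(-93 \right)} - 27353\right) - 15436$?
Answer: $-42603$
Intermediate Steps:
$p{\left(J \right)} = - 2 J$
$\left(p{\left(-93 \right)} - 27353\right) - 15436 = \left(\left(-2\right) \left(-93\right) - 27353\right) - 15436 = \left(186 - 27353\right) - 15436 = -27167 - 15436 = -42603$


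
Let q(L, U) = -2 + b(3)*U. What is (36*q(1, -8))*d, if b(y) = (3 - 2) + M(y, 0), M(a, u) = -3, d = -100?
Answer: -50400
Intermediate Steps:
b(y) = -2 (b(y) = (3 - 2) - 3 = 1 - 3 = -2)
q(L, U) = -2 - 2*U
(36*q(1, -8))*d = (36*(-2 - 2*(-8)))*(-100) = (36*(-2 + 16))*(-100) = (36*14)*(-100) = 504*(-100) = -50400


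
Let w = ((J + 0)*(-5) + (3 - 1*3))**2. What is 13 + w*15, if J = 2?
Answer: 1513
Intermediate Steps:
w = 100 (w = ((2 + 0)*(-5) + (3 - 1*3))**2 = (2*(-5) + (3 - 3))**2 = (-10 + 0)**2 = (-10)**2 = 100)
13 + w*15 = 13 + 100*15 = 13 + 1500 = 1513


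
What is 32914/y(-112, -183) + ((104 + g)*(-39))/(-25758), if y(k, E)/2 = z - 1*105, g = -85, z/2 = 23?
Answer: -141285229/506574 ≈ -278.90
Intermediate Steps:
z = 46 (z = 2*23 = 46)
y(k, E) = -118 (y(k, E) = 2*(46 - 1*105) = 2*(46 - 105) = 2*(-59) = -118)
32914/y(-112, -183) + ((104 + g)*(-39))/(-25758) = 32914/(-118) + ((104 - 85)*(-39))/(-25758) = 32914*(-1/118) + (19*(-39))*(-1/25758) = -16457/59 - 741*(-1/25758) = -16457/59 + 247/8586 = -141285229/506574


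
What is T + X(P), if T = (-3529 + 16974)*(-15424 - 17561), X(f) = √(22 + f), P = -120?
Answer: -443483325 + 7*I*√2 ≈ -4.4348e+8 + 9.8995*I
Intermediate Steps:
T = -443483325 (T = 13445*(-32985) = -443483325)
T + X(P) = -443483325 + √(22 - 120) = -443483325 + √(-98) = -443483325 + 7*I*√2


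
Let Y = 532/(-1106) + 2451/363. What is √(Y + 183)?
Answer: √142930118/869 ≈ 13.758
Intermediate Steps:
Y = 59945/9559 (Y = 532*(-1/1106) + 2451*(1/363) = -38/79 + 817/121 = 59945/9559 ≈ 6.2711)
√(Y + 183) = √(59945/9559 + 183) = √(1809242/9559) = √142930118/869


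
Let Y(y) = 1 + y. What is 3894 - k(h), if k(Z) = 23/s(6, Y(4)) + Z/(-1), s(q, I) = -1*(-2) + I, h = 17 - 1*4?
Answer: 27326/7 ≈ 3903.7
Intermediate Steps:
h = 13 (h = 17 - 4 = 13)
s(q, I) = 2 + I
k(Z) = 23/7 - Z (k(Z) = 23/(2 + (1 + 4)) + Z/(-1) = 23/(2 + 5) + Z*(-1) = 23/7 - Z)
3894 - k(h) = 3894 - (23/7 - 1*13) = 3894 - (23/7 - 13) = 3894 - 1*(-68/7) = 3894 + 68/7 = 27326/7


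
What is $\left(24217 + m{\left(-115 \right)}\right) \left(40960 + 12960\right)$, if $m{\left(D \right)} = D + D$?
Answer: $1293379040$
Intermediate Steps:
$m{\left(D \right)} = 2 D$
$\left(24217 + m{\left(-115 \right)}\right) \left(40960 + 12960\right) = \left(24217 + 2 \left(-115\right)\right) \left(40960 + 12960\right) = \left(24217 - 230\right) 53920 = 23987 \cdot 53920 = 1293379040$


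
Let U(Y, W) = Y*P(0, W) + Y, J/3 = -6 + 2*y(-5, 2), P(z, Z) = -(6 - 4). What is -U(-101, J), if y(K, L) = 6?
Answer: -101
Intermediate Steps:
P(z, Z) = -2 (P(z, Z) = -1*2 = -2)
J = 18 (J = 3*(-6 + 2*6) = 3*(-6 + 12) = 3*6 = 18)
U(Y, W) = -Y (U(Y, W) = Y*(-2) + Y = -2*Y + Y = -Y)
-U(-101, J) = -(-1)*(-101) = -1*101 = -101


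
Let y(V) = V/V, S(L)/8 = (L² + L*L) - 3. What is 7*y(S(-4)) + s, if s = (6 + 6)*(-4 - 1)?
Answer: -53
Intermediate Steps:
S(L) = -24 + 16*L² (S(L) = 8*((L² + L*L) - 3) = 8*((L² + L²) - 3) = 8*(2*L² - 3) = 8*(-3 + 2*L²) = -24 + 16*L²)
s = -60 (s = 12*(-5) = -60)
y(V) = 1
7*y(S(-4)) + s = 7*1 - 60 = 7 - 60 = -53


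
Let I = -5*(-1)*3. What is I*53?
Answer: 795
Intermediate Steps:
I = 15 (I = 5*3 = 15)
I*53 = 15*53 = 795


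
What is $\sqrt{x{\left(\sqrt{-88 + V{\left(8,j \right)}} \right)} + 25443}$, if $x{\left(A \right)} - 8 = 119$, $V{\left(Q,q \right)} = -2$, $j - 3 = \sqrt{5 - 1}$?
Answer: $\sqrt{25570} \approx 159.91$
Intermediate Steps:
$j = 5$ ($j = 3 + \sqrt{5 - 1} = 3 + \sqrt{4} = 3 + 2 = 5$)
$x{\left(A \right)} = 127$ ($x{\left(A \right)} = 8 + 119 = 127$)
$\sqrt{x{\left(\sqrt{-88 + V{\left(8,j \right)}} \right)} + 25443} = \sqrt{127 + 25443} = \sqrt{25570}$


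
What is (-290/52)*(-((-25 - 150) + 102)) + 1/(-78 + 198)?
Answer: -635087/1560 ≈ -407.11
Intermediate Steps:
(-290/52)*(-((-25 - 150) + 102)) + 1/(-78 + 198) = (-290*1/52)*(-(-175 + 102)) + 1/120 = -(-145)*(-73)/26 + 1/120 = -145/26*73 + 1/120 = -10585/26 + 1/120 = -635087/1560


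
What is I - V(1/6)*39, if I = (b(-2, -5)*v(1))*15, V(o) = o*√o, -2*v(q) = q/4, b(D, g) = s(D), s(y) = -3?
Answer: 45/8 - 13*√6/12 ≈ 2.9714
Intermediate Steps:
b(D, g) = -3
v(q) = -q/8 (v(q) = -q/(2*4) = -q/8)
V(o) = o^(3/2)
I = 45/8 (I = -(-3)/8*15 = -3*(-⅛)*15 = (3/8)*15 = 45/8 ≈ 5.6250)
I - V(1/6)*39 = 45/8 - (1/6)^(3/2)*39 = 45/8 - (1*(⅙))^(3/2)*39 = 45/8 - (⅙)^(3/2)*39 = 45/8 - √6/36*39 = 45/8 - 13*√6/12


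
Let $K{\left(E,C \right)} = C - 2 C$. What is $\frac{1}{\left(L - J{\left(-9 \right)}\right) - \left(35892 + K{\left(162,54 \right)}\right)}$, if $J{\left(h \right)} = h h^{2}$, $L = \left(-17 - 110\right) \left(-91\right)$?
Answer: $- \frac{1}{23552} \approx -4.2459 \cdot 10^{-5}$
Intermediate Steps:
$K{\left(E,C \right)} = - C$
$L = 11557$ ($L = \left(-127\right) \left(-91\right) = 11557$)
$J{\left(h \right)} = h^{3}$
$\frac{1}{\left(L - J{\left(-9 \right)}\right) - \left(35892 + K{\left(162,54 \right)}\right)} = \frac{1}{\left(11557 - \left(-9\right)^{3}\right) - \left(35892 - 54\right)} = \frac{1}{\left(11557 - -729\right) - 35838} = \frac{1}{\left(11557 + 729\right) + \left(-35892 + 54\right)} = \frac{1}{12286 - 35838} = \frac{1}{-23552} = - \frac{1}{23552}$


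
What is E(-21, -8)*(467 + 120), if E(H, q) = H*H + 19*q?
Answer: 169643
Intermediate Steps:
E(H, q) = H² + 19*q
E(-21, -8)*(467 + 120) = ((-21)² + 19*(-8))*(467 + 120) = (441 - 152)*587 = 289*587 = 169643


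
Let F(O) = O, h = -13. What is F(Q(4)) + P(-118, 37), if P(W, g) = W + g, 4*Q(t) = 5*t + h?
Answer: -317/4 ≈ -79.250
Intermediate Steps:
Q(t) = -13/4 + 5*t/4 (Q(t) = (5*t - 13)/4 = (-13 + 5*t)/4 = -13/4 + 5*t/4)
F(Q(4)) + P(-118, 37) = (-13/4 + (5/4)*4) + (-118 + 37) = (-13/4 + 5) - 81 = 7/4 - 81 = -317/4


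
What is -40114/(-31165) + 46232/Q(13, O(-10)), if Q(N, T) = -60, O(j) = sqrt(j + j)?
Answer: -71920672/93495 ≈ -769.25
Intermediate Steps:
O(j) = sqrt(2)*sqrt(j) (O(j) = sqrt(2*j) = sqrt(2)*sqrt(j))
-40114/(-31165) + 46232/Q(13, O(-10)) = -40114/(-31165) + 46232/(-60) = -40114*(-1/31165) + 46232*(-1/60) = 40114/31165 - 11558/15 = -71920672/93495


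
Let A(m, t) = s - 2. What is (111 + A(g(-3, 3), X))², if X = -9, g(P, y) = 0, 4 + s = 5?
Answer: 12100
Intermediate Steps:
s = 1 (s = -4 + 5 = 1)
A(m, t) = -1 (A(m, t) = 1 - 2 = -1)
(111 + A(g(-3, 3), X))² = (111 - 1)² = 110² = 12100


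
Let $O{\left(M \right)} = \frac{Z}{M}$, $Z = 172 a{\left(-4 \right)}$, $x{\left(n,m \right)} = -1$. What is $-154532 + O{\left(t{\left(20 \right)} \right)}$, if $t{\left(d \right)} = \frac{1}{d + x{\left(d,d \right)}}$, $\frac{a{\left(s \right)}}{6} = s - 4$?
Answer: $-311396$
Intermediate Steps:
$a{\left(s \right)} = -24 + 6 s$ ($a{\left(s \right)} = 6 \left(s - 4\right) = 6 \left(-4 + s\right) = -24 + 6 s$)
$t{\left(d \right)} = \frac{1}{-1 + d}$ ($t{\left(d \right)} = \frac{1}{d - 1} = \frac{1}{-1 + d}$)
$Z = -8256$ ($Z = 172 \left(-24 + 6 \left(-4\right)\right) = 172 \left(-24 - 24\right) = 172 \left(-48\right) = -8256$)
$O{\left(M \right)} = - \frac{8256}{M}$
$-154532 + O{\left(t{\left(20 \right)} \right)} = -154532 - \frac{8256}{\frac{1}{-1 + 20}} = -154532 - \frac{8256}{\frac{1}{19}} = -154532 - 8256 \frac{1}{\frac{1}{19}} = -154532 - 156864 = -311396$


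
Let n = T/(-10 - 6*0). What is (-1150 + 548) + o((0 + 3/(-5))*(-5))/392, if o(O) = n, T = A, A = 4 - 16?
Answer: -589957/980 ≈ -602.00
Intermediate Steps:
A = -12
T = -12
n = 6/5 (n = -12/(-10 - 6*0) = -12/(-10 - 1*0) = -12/(-10 + 0) = -12/(-10) = -12*(-1/10) = 6/5 ≈ 1.2000)
o(O) = 6/5
(-1150 + 548) + o((0 + 3/(-5))*(-5))/392 = (-1150 + 548) + (6/5)/392 = -602 + (6/5)*(1/392) = -602 + 3/980 = -589957/980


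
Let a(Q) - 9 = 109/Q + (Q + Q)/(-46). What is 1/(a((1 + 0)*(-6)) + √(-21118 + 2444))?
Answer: -169602/357138097 - 19044*I*√18674/357138097 ≈ -0.00047489 - 0.0072869*I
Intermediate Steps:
a(Q) = 9 + 109/Q - Q/23 (a(Q) = 9 + (109/Q + (Q + Q)/(-46)) = 9 + (109/Q + (2*Q)*(-1/46)) = 9 + (109/Q - Q/23) = 9 + 109/Q - Q/23)
1/(a((1 + 0)*(-6)) + √(-21118 + 2444)) = 1/((9 + 109/(((1 + 0)*(-6))) - (1 + 0)*(-6)/23) + √(-21118 + 2444)) = 1/((9 + 109/((1*(-6))) - (-6)/23) + √(-18674)) = 1/((9 + 109/(-6) - 1/23*(-6)) + I*√18674) = 1/((9 + 109*(-⅙) + 6/23) + I*√18674) = 1/((9 - 109/6 + 6/23) + I*√18674) = 1/(-1229/138 + I*√18674)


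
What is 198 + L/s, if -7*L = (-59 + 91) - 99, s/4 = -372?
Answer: 2062301/10416 ≈ 197.99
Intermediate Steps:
s = -1488 (s = 4*(-372) = -1488)
L = 67/7 (L = -((-59 + 91) - 99)/7 = -(32 - 99)/7 = -⅐*(-67) = 67/7 ≈ 9.5714)
198 + L/s = 198 + (67/7)/(-1488) = 198 + (67/7)*(-1/1488) = 198 - 67/10416 = 2062301/10416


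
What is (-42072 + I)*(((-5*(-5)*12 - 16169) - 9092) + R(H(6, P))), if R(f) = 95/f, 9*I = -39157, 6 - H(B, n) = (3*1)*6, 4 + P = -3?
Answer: 125185658735/108 ≈ 1.1591e+9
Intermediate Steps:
P = -7 (P = -4 - 3 = -7)
H(B, n) = -12 (H(B, n) = 6 - 3*1*6 = 6 - 3*6 = 6 - 1*18 = 6 - 18 = -12)
I = -39157/9 (I = (1/9)*(-39157) = -39157/9 ≈ -4350.8)
(-42072 + I)*(((-5*(-5)*12 - 16169) - 9092) + R(H(6, P))) = (-42072 - 39157/9)*(((-5*(-5)*12 - 16169) - 9092) + 95/(-12)) = -417805*(((25*12 - 16169) - 9092) + 95*(-1/12))/9 = -417805*(((300 - 16169) - 9092) - 95/12)/9 = -417805*((-15869 - 9092) - 95/12)/9 = -417805*(-24961 - 95/12)/9 = -417805/9*(-299627/12) = 125185658735/108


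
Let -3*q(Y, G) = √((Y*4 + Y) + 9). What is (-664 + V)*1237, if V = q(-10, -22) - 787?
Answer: -1794887 - 1237*I*√41/3 ≈ -1.7949e+6 - 2640.2*I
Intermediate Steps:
q(Y, G) = -√(9 + 5*Y)/3 (q(Y, G) = -√((Y*4 + Y) + 9)/3 = -√((4*Y + Y) + 9)/3 = -√(5*Y + 9)/3 = -√(9 + 5*Y)/3)
V = -787 - I*√41/3 (V = -√(9 + 5*(-10))/3 - 787 = -√(9 - 50)/3 - 787 = -I*√41/3 - 787 = -787 - I*√41/3 ≈ -787.0 - 2.1344*I)
(-664 + V)*1237 = (-664 + (-787 - I*√41/3))*1237 = (-1451 - I*√41/3)*1237 = -1794887 - 1237*I*√41/3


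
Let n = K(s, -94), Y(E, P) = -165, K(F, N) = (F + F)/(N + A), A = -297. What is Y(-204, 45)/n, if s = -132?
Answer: -1955/8 ≈ -244.38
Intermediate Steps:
K(F, N) = 2*F/(-297 + N) (K(F, N) = (F + F)/(N - 297) = (2*F)/(-297 + N) = 2*F/(-297 + N))
n = 264/391 (n = 2*(-132)/(-297 - 94) = 2*(-132)/(-391) = 2*(-132)*(-1/391) = 264/391 ≈ 0.67519)
Y(-204, 45)/n = -165/264/391 = -165*391/264 = -1955/8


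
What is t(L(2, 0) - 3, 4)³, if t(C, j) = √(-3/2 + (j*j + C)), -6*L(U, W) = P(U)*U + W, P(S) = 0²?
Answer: 23*√46/4 ≈ 38.998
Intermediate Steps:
P(S) = 0
L(U, W) = -W/6 (L(U, W) = -(0*U + W)/6 = -(0 + W)/6 = -W/6)
t(C, j) = √(-3/2 + C + j²) (t(C, j) = √(-3*½ + (j² + C)) = √(-3/2 + (C + j²)) = √(-3/2 + C + j²))
t(L(2, 0) - 3, 4)³ = (√(-6 + 4*(-⅙*0 - 3) + 4*4²)/2)³ = (√(-6 + 4*(0 - 3) + 4*16)/2)³ = (√(-6 + 4*(-3) + 64)/2)³ = (√(-6 - 12 + 64)/2)³ = (√46/2)³ = 23*√46/4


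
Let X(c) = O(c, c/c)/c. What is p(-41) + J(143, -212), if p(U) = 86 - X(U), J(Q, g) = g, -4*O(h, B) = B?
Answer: -20665/164 ≈ -126.01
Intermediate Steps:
O(h, B) = -B/4
X(c) = -1/(4*c) (X(c) = (-c/(4*c))/c = (-¼*1)/c = -1/(4*c))
p(U) = 86 + 1/(4*U) (p(U) = 86 - (-1)/(4*U) = 86 + 1/(4*U))
p(-41) + J(143, -212) = (86 + (¼)/(-41)) - 212 = (86 + (¼)*(-1/41)) - 212 = (86 - 1/164) - 212 = 14103/164 - 212 = -20665/164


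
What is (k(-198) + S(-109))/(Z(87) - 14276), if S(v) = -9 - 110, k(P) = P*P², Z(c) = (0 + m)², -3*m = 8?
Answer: 69862599/128420 ≈ 544.02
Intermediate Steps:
m = -8/3 (m = -⅓*8 = -8/3 ≈ -2.6667)
Z(c) = 64/9 (Z(c) = (0 - 8/3)² = (-8/3)² = 64/9)
k(P) = P³
S(v) = -119
(k(-198) + S(-109))/(Z(87) - 14276) = ((-198)³ - 119)/(64/9 - 14276) = (-7762392 - 119)/(-128420/9) = -7762511*(-9/128420) = 69862599/128420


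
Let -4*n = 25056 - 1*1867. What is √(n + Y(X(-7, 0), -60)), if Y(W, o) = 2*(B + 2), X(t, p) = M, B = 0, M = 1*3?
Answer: I*√23173/2 ≈ 76.113*I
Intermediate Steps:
M = 3
X(t, p) = 3
n = -23189/4 (n = -(25056 - 1*1867)/4 = -(25056 - 1867)/4 = -¼*23189 = -23189/4 ≈ -5797.3)
Y(W, o) = 4 (Y(W, o) = 2*(0 + 2) = 2*2 = 4)
√(n + Y(X(-7, 0), -60)) = √(-23189/4 + 4) = √(-23173/4) = I*√23173/2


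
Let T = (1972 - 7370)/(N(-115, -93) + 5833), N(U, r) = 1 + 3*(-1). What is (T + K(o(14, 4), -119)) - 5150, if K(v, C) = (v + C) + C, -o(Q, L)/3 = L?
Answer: -31492798/5831 ≈ -5400.9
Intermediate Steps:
o(Q, L) = -3*L
K(v, C) = v + 2*C (K(v, C) = (C + v) + C = v + 2*C)
N(U, r) = -2 (N(U, r) = 1 - 3 = -2)
T = -5398/5831 (T = (1972 - 7370)/(-2 + 5833) = -5398/5831 ≈ -0.92574)
(T + K(o(14, 4), -119)) - 5150 = (-5398/5831 + (-3*4 + 2*(-119))) - 5150 = (-5398/5831 + (-12 - 238)) - 5150 = (-5398/5831 - 250) - 5150 = -1463148/5831 - 5150 = -31492798/5831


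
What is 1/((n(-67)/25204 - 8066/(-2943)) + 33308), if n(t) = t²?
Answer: 680508/22668346763 ≈ 3.0020e-5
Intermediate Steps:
1/((n(-67)/25204 - 8066/(-2943)) + 33308) = 1/(((-67)²/25204 - 8066/(-2943)) + 33308) = 1/((4489*(1/25204) - 8066*(-1/2943)) + 33308) = 1/((4489/25204 + 74/27) + 33308) = 1/(1986299/680508 + 33308) = 1/(22668346763/680508) = 680508/22668346763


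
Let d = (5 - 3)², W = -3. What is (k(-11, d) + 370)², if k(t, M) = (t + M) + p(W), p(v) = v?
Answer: 129600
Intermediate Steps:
d = 4 (d = 2² = 4)
k(t, M) = -3 + M + t (k(t, M) = (t + M) - 3 = (M + t) - 3 = -3 + M + t)
(k(-11, d) + 370)² = ((-3 + 4 - 11) + 370)² = (-10 + 370)² = 360² = 129600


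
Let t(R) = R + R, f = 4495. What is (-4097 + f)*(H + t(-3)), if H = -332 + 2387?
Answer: 815502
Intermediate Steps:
t(R) = 2*R
H = 2055
(-4097 + f)*(H + t(-3)) = (-4097 + 4495)*(2055 + 2*(-3)) = 398*(2055 - 6) = 398*2049 = 815502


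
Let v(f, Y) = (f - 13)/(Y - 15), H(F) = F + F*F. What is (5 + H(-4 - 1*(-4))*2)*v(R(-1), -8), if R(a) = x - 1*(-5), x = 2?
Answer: 30/23 ≈ 1.3043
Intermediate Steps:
H(F) = F + F**2
R(a) = 7 (R(a) = 2 - 1*(-5) = 2 + 5 = 7)
v(f, Y) = (-13 + f)/(-15 + Y)
(5 + H(-4 - 1*(-4))*2)*v(R(-1), -8) = (5 + ((-4 - 1*(-4))*(1 + (-4 - 1*(-4))))*2)*((-13 + 7)/(-15 - 8)) = (5 + ((-4 + 4)*(1 + (-4 + 4)))*2)*(-6/(-23)) = (5 + (0*(1 + 0))*2)*(-1/23*(-6)) = (5 + (0*1)*2)*(6/23) = (5 + 0*2)*(6/23) = (5 + 0)*(6/23) = 5*(6/23) = 30/23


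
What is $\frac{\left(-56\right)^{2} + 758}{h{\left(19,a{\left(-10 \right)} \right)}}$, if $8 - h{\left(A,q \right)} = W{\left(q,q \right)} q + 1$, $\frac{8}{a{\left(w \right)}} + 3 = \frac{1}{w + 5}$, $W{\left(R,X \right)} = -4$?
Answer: $-1298$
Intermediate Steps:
$a{\left(w \right)} = \frac{8}{-3 + \frac{1}{5 + w}}$ ($a{\left(w \right)} = \frac{8}{-3 + \frac{1}{w + 5}} = \frac{8}{-3 + \frac{1}{5 + w}}$)
$h{\left(A,q \right)} = 7 + 4 q$ ($h{\left(A,q \right)} = 8 - \left(- 4 q + 1\right) = 8 - \left(1 - 4 q\right) = 8 + \left(-1 + 4 q\right) = 7 + 4 q$)
$\frac{\left(-56\right)^{2} + 758}{h{\left(19,a{\left(-10 \right)} \right)}} = \frac{\left(-56\right)^{2} + 758}{7 + 4 \frac{8 \left(-5 - -10\right)}{14 + 3 \left(-10\right)}} = \frac{3136 + 758}{7 + 4 \frac{8 \left(-5 + 10\right)}{14 - 30}} = \frac{3894}{7 + 4 \cdot 8 \frac{1}{-16} \cdot 5} = \frac{3894}{7 + 4 \cdot 8 \left(- \frac{1}{16}\right) 5} = \frac{3894}{7 + 4 \left(- \frac{5}{2}\right)} = \frac{3894}{7 - 10} = \frac{3894}{-3} = 3894 \left(- \frac{1}{3}\right) = -1298$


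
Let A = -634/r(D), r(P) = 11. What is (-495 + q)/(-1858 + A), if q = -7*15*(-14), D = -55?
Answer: -3575/7024 ≈ -0.50897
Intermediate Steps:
A = -634/11 ≈ -57.636
q = 1470 (q = -105*(-14) = 1470)
(-495 + q)/(-1858 + A) = (-495 + 1470)/(-1858 - 634/11) = 975/(-21072/11) = 975*(-11/21072) = -3575/7024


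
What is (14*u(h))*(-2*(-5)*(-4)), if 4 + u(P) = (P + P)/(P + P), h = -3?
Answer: 1680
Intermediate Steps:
u(P) = -3 (u(P) = -4 + (P + P)/(P + P) = -4 + (2*P)/((2*P)) = -4 + (2*P)*(1/(2*P)) = -4 + 1 = -3)
(14*u(h))*(-2*(-5)*(-4)) = (14*(-3))*(-2*(-5)*(-4)) = -420*(-4) = -42*(-40) = 1680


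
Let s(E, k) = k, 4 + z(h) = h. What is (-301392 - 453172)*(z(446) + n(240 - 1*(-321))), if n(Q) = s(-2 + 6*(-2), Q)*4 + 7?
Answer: -2032040852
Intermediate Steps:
z(h) = -4 + h
n(Q) = 7 + 4*Q (n(Q) = Q*4 + 7 = 4*Q + 7 = 7 + 4*Q)
(-301392 - 453172)*(z(446) + n(240 - 1*(-321))) = (-301392 - 453172)*((-4 + 446) + (7 + 4*(240 - 1*(-321)))) = -754564*(442 + (7 + 4*(240 + 321))) = -754564*(442 + (7 + 4*561)) = -754564*(442 + (7 + 2244)) = -754564*(442 + 2251) = -754564*2693 = -2032040852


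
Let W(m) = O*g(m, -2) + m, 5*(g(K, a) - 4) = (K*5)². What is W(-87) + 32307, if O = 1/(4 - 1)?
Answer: 134509/3 ≈ 44836.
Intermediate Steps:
g(K, a) = 4 + 5*K² (g(K, a) = 4 + (K*5)²/5 = 4 + (5*K)²/5 = 4 + (25*K²)/5 = 4 + 5*K²)
O = ⅓ (O = 1/3 = ⅓ ≈ 0.33333)
W(m) = 4/3 + m + 5*m²/3 (W(m) = (4 + 5*m²)/3 + m = (4/3 + 5*m²/3) + m = 4/3 + m + 5*m²/3)
W(-87) + 32307 = (4/3 - 87 + (5/3)*(-87)²) + 32307 = (4/3 - 87 + (5/3)*7569) + 32307 = (4/3 - 87 + 12615) + 32307 = 37588/3 + 32307 = 134509/3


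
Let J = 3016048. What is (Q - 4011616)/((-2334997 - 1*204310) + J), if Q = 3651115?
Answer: -360501/476741 ≈ -0.75618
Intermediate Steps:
(Q - 4011616)/((-2334997 - 1*204310) + J) = (3651115 - 4011616)/((-2334997 - 1*204310) + 3016048) = -360501/((-2334997 - 204310) + 3016048) = -360501/(-2539307 + 3016048) = -360501/476741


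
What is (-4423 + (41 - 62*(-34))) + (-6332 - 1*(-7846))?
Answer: -760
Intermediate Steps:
(-4423 + (41 - 62*(-34))) + (-6332 - 1*(-7846)) = (-4423 + (41 + 2108)) + (-6332 + 7846) = (-4423 + 2149) + 1514 = -2274 + 1514 = -760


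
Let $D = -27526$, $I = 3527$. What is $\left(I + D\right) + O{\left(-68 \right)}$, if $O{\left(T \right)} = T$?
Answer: $-24067$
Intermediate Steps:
$\left(I + D\right) + O{\left(-68 \right)} = \left(3527 - 27526\right) - 68 = -23999 - 68 = -24067$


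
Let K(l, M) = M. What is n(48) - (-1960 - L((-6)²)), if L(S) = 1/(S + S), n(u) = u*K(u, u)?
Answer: 307009/72 ≈ 4264.0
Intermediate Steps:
n(u) = u² (n(u) = u*u = u²)
L(S) = 1/(2*S)
n(48) - (-1960 - L((-6)²)) = 48² - (-1960 - 1/(2*((-6)²))) = 2304 - (-1960 - 1/(2*36)) = 2304 - (-1960 - 1*1/72) = 2304 - (-1960 - 1/72) = 2304 - 1*(-141121/72) = 2304 + 141121/72 = 307009/72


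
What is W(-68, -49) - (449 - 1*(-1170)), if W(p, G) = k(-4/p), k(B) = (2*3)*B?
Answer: -27517/17 ≈ -1618.6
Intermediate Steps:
k(B) = 6*B
W(p, G) = -24/p (W(p, G) = 6*(-4/p) = -24/p)
W(-68, -49) - (449 - 1*(-1170)) = -24/(-68) - (449 - 1*(-1170)) = -24*(-1/68) - (449 + 1170) = 6/17 - 1*1619 = 6/17 - 1619 = -27517/17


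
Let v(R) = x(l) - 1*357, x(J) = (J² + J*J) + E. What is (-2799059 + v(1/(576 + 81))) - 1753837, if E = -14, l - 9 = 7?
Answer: -4552755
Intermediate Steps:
l = 16 (l = 9 + 7 = 16)
x(J) = -14 + 2*J² (x(J) = (J² + J*J) - 14 = (J² + J²) - 14 = 2*J² - 14 = -14 + 2*J²)
v(R) = 141 (v(R) = (-14 + 2*16²) - 1*357 = (-14 + 2*256) - 357 = (-14 + 512) - 357 = 498 - 357 = 141)
(-2799059 + v(1/(576 + 81))) - 1753837 = (-2799059 + 141) - 1753837 = -2798918 - 1753837 = -4552755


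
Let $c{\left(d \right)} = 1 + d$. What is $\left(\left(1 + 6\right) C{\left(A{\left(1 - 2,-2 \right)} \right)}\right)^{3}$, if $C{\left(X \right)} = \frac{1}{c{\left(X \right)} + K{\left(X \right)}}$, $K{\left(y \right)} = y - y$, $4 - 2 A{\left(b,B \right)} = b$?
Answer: $8$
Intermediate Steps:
$A{\left(b,B \right)} = 2 - \frac{b}{2}$
$K{\left(y \right)} = 0$
$C{\left(X \right)} = \frac{1}{1 + X}$ ($C{\left(X \right)} = \frac{1}{\left(1 + X\right) + 0} = \frac{1}{1 + X}$)
$\left(\left(1 + 6\right) C{\left(A{\left(1 - 2,-2 \right)} \right)}\right)^{3} = \left(\frac{1 + 6}{1 + \left(2 - \frac{1 - 2}{2}\right)}\right)^{3} = \left(\frac{7}{1 + \left(2 - - \frac{1}{2}\right)}\right)^{3} = \left(\frac{7}{1 + \left(2 + \frac{1}{2}\right)}\right)^{3} = \left(\frac{7}{1 + \frac{5}{2}}\right)^{3} = \left(\frac{7}{\frac{7}{2}}\right)^{3} = \left(7 \cdot \frac{2}{7}\right)^{3} = 2^{3} = 8$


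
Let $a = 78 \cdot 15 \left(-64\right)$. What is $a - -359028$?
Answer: $284148$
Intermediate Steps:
$a = -74880$ ($a = 1170 \left(-64\right) = -74880$)
$a - -359028 = -74880 - -359028 = -74880 + 359028 = 284148$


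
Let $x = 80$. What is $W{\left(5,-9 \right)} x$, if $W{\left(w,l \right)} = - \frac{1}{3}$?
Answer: $- \frac{80}{3} \approx -26.667$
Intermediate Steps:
$W{\left(w,l \right)} = - \frac{1}{3}$ ($W{\left(w,l \right)} = \left(-1\right) \frac{1}{3} = - \frac{1}{3}$)
$W{\left(5,-9 \right)} x = \left(- \frac{1}{3}\right) 80 = - \frac{80}{3}$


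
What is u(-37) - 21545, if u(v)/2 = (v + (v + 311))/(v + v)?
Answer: -797402/37 ≈ -21551.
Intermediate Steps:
u(v) = (311 + 2*v)/v (u(v) = 2*((v + (v + 311))/(v + v)) = 2*((v + (311 + v))/((2*v))) = 2*((311 + 2*v)*(1/(2*v))) = 2*((311 + 2*v)/(2*v)) = (311 + 2*v)/v)
u(-37) - 21545 = (2 + 311/(-37)) - 21545 = (2 + 311*(-1/37)) - 21545 = (2 - 311/37) - 21545 = -237/37 - 21545 = -797402/37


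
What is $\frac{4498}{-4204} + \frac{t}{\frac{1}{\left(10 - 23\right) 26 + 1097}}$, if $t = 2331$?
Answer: $\frac{3718917109}{2102} \approx 1.7692 \cdot 10^{6}$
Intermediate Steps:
$\frac{4498}{-4204} + \frac{t}{\frac{1}{\left(10 - 23\right) 26 + 1097}} = \frac{4498}{-4204} + \frac{2331}{\frac{1}{\left(10 - 23\right) 26 + 1097}} = 4498 \left(- \frac{1}{4204}\right) + \frac{2331}{\frac{1}{\left(-13\right) 26 + 1097}} = - \frac{2249}{2102} + \frac{2331}{\frac{1}{-338 + 1097}} = - \frac{2249}{2102} + \frac{2331}{\frac{1}{759}} = - \frac{2249}{2102} + 2331 \frac{1}{\frac{1}{759}} = - \frac{2249}{2102} + 2331 \cdot 759 = - \frac{2249}{2102} + 1769229 = \frac{3718917109}{2102}$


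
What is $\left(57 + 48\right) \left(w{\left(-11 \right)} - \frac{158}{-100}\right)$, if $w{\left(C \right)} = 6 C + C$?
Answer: $- \frac{79191}{10} \approx -7919.1$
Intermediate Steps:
$w{\left(C \right)} = 7 C$
$\left(57 + 48\right) \left(w{\left(-11 \right)} - \frac{158}{-100}\right) = \left(57 + 48\right) \left(7 \left(-11\right) - \frac{158}{-100}\right) = 105 \left(-77 - - \frac{79}{50}\right) = 105 \left(-77 + \frac{79}{50}\right) = 105 \left(- \frac{3771}{50}\right) = - \frac{79191}{10}$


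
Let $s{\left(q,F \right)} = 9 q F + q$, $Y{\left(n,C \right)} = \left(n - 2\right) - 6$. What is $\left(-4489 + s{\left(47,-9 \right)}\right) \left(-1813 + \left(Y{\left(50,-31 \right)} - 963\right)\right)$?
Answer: $22552766$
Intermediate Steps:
$Y{\left(n,C \right)} = -8 + n$ ($Y{\left(n,C \right)} = \left(-2 + n\right) - 6 = -8 + n$)
$s{\left(q,F \right)} = q + 9 F q$ ($s{\left(q,F \right)} = 9 F q + q = q + 9 F q$)
$\left(-4489 + s{\left(47,-9 \right)}\right) \left(-1813 + \left(Y{\left(50,-31 \right)} - 963\right)\right) = \left(-4489 + 47 \left(1 + 9 \left(-9\right)\right)\right) \left(-1813 + \left(\left(-8 + 50\right) - 963\right)\right) = \left(-4489 + 47 \left(1 - 81\right)\right) \left(-1813 + \left(42 - 963\right)\right) = \left(-4489 + 47 \left(-80\right)\right) \left(-1813 - 921\right) = \left(-4489 - 3760\right) \left(-2734\right) = \left(-8249\right) \left(-2734\right) = 22552766$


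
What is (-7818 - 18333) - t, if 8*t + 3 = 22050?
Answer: -231255/8 ≈ -28907.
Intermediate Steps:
t = 22047/8 (t = -3/8 + (⅛)*22050 = -3/8 + 11025/4 = 22047/8 ≈ 2755.9)
(-7818 - 18333) - t = (-7818 - 18333) - 1*22047/8 = -26151 - 22047/8 = -231255/8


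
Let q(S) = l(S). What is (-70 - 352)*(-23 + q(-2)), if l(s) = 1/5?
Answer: 48108/5 ≈ 9621.6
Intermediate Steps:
l(s) = 1/5
q(S) = 1/5
(-70 - 352)*(-23 + q(-2)) = (-70 - 352)*(-23 + 1/5) = -422*(-114/5) = 48108/5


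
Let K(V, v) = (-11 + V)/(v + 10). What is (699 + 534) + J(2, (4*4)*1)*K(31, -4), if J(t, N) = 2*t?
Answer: 3739/3 ≈ 1246.3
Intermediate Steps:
K(V, v) = (-11 + V)/(10 + v)
(699 + 534) + J(2, (4*4)*1)*K(31, -4) = (699 + 534) + (2*2)*((-11 + 31)/(10 - 4)) = 1233 + 4*(20/6) = 1233 + 4*((⅙)*20) = 1233 + 4*(10/3) = 1233 + 40/3 = 3739/3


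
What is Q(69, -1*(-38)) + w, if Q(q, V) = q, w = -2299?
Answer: -2230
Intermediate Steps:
Q(69, -1*(-38)) + w = 69 - 2299 = -2230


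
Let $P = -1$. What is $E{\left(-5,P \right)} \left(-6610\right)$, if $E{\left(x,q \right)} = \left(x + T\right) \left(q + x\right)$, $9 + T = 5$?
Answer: $-356940$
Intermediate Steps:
$T = -4$ ($T = -9 + 5 = -4$)
$E{\left(x,q \right)} = \left(-4 + x\right) \left(q + x\right)$ ($E{\left(x,q \right)} = \left(x - 4\right) \left(q + x\right) = \left(-4 + x\right) \left(q + x\right)$)
$E{\left(-5,P \right)} \left(-6610\right) = \left(\left(-5\right)^{2} - -4 - -20 - -5\right) \left(-6610\right) = \left(25 + 4 + 20 + 5\right) \left(-6610\right) = 54 \left(-6610\right) = -356940$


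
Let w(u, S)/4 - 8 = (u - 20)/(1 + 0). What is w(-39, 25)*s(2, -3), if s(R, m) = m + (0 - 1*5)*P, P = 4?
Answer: 4692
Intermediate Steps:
s(R, m) = -20 + m (s(R, m) = m + (0 - 1*5)*4 = m + (0 - 5)*4 = m - 5*4 = m - 20 = -20 + m)
w(u, S) = -48 + 4*u (w(u, S) = 32 + 4*((u - 20)/(1 + 0)) = 32 + 4*((-20 + u)/1) = 32 + 4*((-20 + u)*1) = 32 + 4*(-20 + u) = 32 + (-80 + 4*u) = -48 + 4*u)
w(-39, 25)*s(2, -3) = (-48 + 4*(-39))*(-20 - 3) = (-48 - 156)*(-23) = -204*(-23) = 4692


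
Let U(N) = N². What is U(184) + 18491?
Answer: 52347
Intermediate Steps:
U(184) + 18491 = 184² + 18491 = 33856 + 18491 = 52347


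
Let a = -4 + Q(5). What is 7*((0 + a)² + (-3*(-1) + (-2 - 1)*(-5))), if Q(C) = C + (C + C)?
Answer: 973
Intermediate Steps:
Q(C) = 3*C (Q(C) = C + 2*C = 3*C)
a = 11 (a = -4 + 3*5 = -4 + 15 = 11)
7*((0 + a)² + (-3*(-1) + (-2 - 1)*(-5))) = 7*((0 + 11)² + (-3*(-1) + (-2 - 1)*(-5))) = 7*(11² + (3 - 3*(-5))) = 7*(121 + (3 + 15)) = 7*(121 + 18) = 7*139 = 973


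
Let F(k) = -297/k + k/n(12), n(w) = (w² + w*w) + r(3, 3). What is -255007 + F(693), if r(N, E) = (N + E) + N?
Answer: -5355107/21 ≈ -2.5501e+5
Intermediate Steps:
r(N, E) = E + 2*N (r(N, E) = (E + N) + N = E + 2*N)
n(w) = 9 + 2*w² (n(w) = (w² + w*w) + (3 + 2*3) = (w² + w²) + (3 + 6) = 2*w² + 9 = 9 + 2*w²)
F(k) = -297/k + k/297 (F(k) = -297/k + k/(9 + 2*12²) = -297/k + k/(9 + 2*144) = -297/k + k/(9 + 288) = -297/k + k/297)
-255007 + F(693) = -255007 + (-297/693 + (1/297)*693) = -255007 + (-297*1/693 + 7/3) = -255007 + (-3/7 + 7/3) = -255007 + 40/21 = -5355107/21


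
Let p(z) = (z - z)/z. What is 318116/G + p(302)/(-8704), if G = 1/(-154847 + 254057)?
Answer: 31560288360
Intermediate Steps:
p(z) = 0 (p(z) = 0/z = 0)
G = 1/99210 ≈ 1.0080e-5
318116/G + p(302)/(-8704) = 318116/(1/99210) + 0/(-8704) = 318116*99210 + 0*(-1/8704) = 31560288360 + 0 = 31560288360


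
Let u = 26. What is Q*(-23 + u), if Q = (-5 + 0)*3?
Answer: -45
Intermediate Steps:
Q = -15 (Q = -5*3 = -15)
Q*(-23 + u) = -15*(-23 + 26) = -15*3 = -45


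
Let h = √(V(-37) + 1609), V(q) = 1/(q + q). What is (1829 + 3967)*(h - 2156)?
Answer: -12496176 + 2898*√8810810/37 ≈ -1.2264e+7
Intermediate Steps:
V(q) = 1/(2*q)
h = √8810810/74 (h = √((½)/(-37) + 1609) = √((½)*(-1/37) + 1609) = √(-1/74 + 1609) = √(119065/74) = √8810810/74 ≈ 40.112)
(1829 + 3967)*(h - 2156) = (1829 + 3967)*(√8810810/74 - 2156) = 5796*(-2156 + √8810810/74) = -12496176 + 2898*√8810810/37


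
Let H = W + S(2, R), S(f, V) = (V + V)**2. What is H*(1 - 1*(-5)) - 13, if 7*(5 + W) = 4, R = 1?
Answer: -109/7 ≈ -15.571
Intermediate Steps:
S(f, V) = 4*V**2 (S(f, V) = (2*V)**2 = 4*V**2)
W = -31/7 (W = -5 + (1/7)*4 = -5 + 4/7 = -31/7 ≈ -4.4286)
H = -3/7 (H = -31/7 + 4*1**2 = -31/7 + 4*1 = -31/7 + 4 = -3/7 ≈ -0.42857)
H*(1 - 1*(-5)) - 13 = -3*(1 - 1*(-5))/7 - 13 = -3*(1 + 5)/7 - 13 = -3/7*6 - 13 = -18/7 - 13 = -109/7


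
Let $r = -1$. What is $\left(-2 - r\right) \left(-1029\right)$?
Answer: $1029$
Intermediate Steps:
$\left(-2 - r\right) \left(-1029\right) = \left(-2 - -1\right) \left(-1029\right) = \left(-2 + 1\right) \left(-1029\right) = \left(-1\right) \left(-1029\right) = 1029$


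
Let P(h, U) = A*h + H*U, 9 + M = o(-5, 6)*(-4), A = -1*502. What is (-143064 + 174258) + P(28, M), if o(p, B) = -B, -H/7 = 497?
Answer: -35047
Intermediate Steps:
H = -3479 (H = -7*497 = -3479)
A = -502
M = 15 (M = -9 - 1*6*(-4) = -9 - 6*(-4) = -9 + 24 = 15)
P(h, U) = -3479*U - 502*h (P(h, U) = -502*h - 3479*U = -3479*U - 502*h)
(-143064 + 174258) + P(28, M) = (-143064 + 174258) + (-3479*15 - 502*28) = 31194 + (-52185 - 14056) = 31194 - 66241 = -35047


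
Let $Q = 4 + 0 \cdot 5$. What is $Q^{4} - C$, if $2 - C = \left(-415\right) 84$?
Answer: $-34606$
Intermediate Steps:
$Q = 4$ ($Q = 4 + 0 = 4$)
$C = 34862$ ($C = 2 - \left(-415\right) 84 = 2 - -34860 = 2 + 34860 = 34862$)
$Q^{4} - C = 4^{4} - 34862 = 256 - 34862 = -34606$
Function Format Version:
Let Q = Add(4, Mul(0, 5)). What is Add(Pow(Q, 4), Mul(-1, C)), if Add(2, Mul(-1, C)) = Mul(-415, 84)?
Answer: -34606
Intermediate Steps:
Q = 4 (Q = Add(4, 0) = 4)
C = 34862 (C = Add(2, Mul(-1, Mul(-415, 84))) = Add(2, Mul(-1, -34860)) = Add(2, 34860) = 34862)
Add(Pow(Q, 4), Mul(-1, C)) = Add(Pow(4, 4), Mul(-1, 34862)) = Add(256, -34862) = -34606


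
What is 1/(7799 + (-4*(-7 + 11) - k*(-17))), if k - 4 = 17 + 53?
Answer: 1/9041 ≈ 0.00011061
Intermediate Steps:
k = 74 (k = 4 + (17 + 53) = 4 + 70 = 74)
1/(7799 + (-4*(-7 + 11) - k*(-17))) = 1/(7799 + (-4*(-7 + 11) - 74*(-17))) = 1/(7799 + (-4*4 - 1*(-1258))) = 1/(7799 + (-16 + 1258)) = 1/(7799 + 1242) = 1/9041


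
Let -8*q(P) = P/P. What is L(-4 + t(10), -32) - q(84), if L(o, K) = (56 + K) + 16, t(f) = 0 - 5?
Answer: 321/8 ≈ 40.125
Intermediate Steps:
t(f) = -5
q(P) = -⅛ (q(P) = -P/(8*P) = -⅛*1 = -⅛)
L(o, K) = 72 + K
L(-4 + t(10), -32) - q(84) = (72 - 32) - 1*(-⅛) = 40 + ⅛ = 321/8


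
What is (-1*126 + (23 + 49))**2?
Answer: 2916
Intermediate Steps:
(-1*126 + (23 + 49))**2 = (-126 + 72)**2 = (-54)**2 = 2916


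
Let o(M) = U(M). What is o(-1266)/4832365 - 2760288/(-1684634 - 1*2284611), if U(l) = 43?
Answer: 2667777959731/3836168122885 ≈ 0.69543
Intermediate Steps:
o(M) = 43
o(-1266)/4832365 - 2760288/(-1684634 - 1*2284611) = 43/4832365 - 2760288/(-1684634 - 1*2284611) = 43*(1/4832365) - 2760288/(-1684634 - 2284611) = 43/4832365 - 2760288/(-3969245) = 43/4832365 - 2760288*(-1/3969245) = 43/4832365 + 2760288/3969245 = 2667777959731/3836168122885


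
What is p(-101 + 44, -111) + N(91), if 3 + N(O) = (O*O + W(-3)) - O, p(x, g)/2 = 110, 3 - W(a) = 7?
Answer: 8403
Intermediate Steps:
W(a) = -4 (W(a) = 3 - 1*7 = 3 - 7 = -4)
p(x, g) = 220 (p(x, g) = 2*110 = 220)
N(O) = -7 + O² - O (N(O) = -3 + ((O*O - 4) - O) = -3 + ((O² - 4) - O) = -3 + ((-4 + O²) - O) = -3 + (-4 + O² - O) = -7 + O² - O)
p(-101 + 44, -111) + N(91) = 220 + (-7 + 91² - 1*91) = 220 + (-7 + 8281 - 91) = 220 + 8183 = 8403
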